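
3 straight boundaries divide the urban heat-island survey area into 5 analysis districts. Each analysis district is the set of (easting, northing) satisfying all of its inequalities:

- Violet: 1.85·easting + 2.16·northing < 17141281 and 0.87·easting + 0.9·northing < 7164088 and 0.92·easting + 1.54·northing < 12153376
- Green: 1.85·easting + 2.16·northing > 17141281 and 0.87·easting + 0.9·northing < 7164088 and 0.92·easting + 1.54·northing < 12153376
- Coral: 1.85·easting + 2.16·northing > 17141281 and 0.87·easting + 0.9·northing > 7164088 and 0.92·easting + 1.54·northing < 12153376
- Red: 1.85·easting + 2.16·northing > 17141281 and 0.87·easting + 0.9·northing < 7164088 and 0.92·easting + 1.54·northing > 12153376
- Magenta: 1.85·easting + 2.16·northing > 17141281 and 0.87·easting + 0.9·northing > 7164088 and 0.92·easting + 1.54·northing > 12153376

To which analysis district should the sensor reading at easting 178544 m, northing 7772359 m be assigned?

1.85·178544 + 2.16·7772359 = 17118601.840, which is < 17141281
0.87·178544 + 0.9·7772359 = 7150456.380, which is < 7164088
0.92·178544 + 1.54·7772359 = 12133693.340, which is < 12153376
This sign pattern matches Violet.

Violet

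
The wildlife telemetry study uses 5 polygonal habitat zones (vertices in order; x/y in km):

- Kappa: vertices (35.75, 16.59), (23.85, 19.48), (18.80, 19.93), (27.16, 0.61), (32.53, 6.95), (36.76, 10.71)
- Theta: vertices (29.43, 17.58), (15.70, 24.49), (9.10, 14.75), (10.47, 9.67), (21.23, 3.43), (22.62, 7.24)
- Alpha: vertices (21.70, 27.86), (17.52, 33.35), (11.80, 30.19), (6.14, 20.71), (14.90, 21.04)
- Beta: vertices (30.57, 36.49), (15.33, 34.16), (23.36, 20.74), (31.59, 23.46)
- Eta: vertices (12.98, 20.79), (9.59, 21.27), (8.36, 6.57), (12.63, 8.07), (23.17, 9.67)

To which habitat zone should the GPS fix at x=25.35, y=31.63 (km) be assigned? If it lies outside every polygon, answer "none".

Cast a ray rightward from (25.35, 31.63). For each polygon, the edges (by vertex number in listed order) whose endpoints lie on opposite sides of y = 31.63, where each meets that height, and whether that is right or left of the point:
Kappa: no edge straddles that height → 0 crossings.
Theta: no edge straddles that height → 0 crossings.
Alpha: 1–2 at x≈18.830 (left), 2–3 at x≈14.407 (left) → 0 crossings.
Beta: 2–3 at x≈16.844 (left), 4–1 at x≈30.950 (right) → 1 crossing.
Eta: no edge straddles that height → 0 crossings.
Only Beta has an odd count, so the point is inside Beta.

Beta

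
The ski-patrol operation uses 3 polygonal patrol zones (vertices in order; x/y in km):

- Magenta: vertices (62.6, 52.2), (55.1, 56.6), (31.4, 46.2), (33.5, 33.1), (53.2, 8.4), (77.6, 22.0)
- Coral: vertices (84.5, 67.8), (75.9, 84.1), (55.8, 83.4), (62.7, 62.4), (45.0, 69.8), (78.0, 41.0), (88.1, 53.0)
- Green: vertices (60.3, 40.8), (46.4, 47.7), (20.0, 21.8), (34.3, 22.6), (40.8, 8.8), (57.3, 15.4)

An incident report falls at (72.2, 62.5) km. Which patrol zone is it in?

Cast a ray rightward from (72.2, 62.5). For each polygon, the edges (by vertex number in listed order) whose endpoints lie on opposite sides of y = 62.5, where each meets that height, and whether that is right or left of the point:
Magenta: no edge straddles that height → 0 crossings.
Coral: 3–4 at x≈62.67 (left), 4–5 at x≈62.46 (left), 5–6 at x≈53.36 (left), 7–1 at x≈85.79 (right) → 1 crossing.
Green: no edge straddles that height → 0 crossings.
Only Coral has an odd count, so the point is inside Coral.

Coral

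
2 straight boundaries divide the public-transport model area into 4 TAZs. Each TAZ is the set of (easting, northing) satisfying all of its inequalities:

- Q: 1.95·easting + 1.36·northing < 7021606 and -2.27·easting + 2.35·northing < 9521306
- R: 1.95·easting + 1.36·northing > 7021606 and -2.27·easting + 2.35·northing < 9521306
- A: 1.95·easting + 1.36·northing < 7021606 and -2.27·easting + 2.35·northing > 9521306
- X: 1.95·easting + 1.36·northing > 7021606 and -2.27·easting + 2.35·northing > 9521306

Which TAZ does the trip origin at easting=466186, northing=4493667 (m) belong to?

1.95·466186 + 1.36·4493667 = 7020449.820, which is < 7021606
-2.27·466186 + 2.35·4493667 = 9501875.230, which is < 9521306
This sign pattern matches Q.

Q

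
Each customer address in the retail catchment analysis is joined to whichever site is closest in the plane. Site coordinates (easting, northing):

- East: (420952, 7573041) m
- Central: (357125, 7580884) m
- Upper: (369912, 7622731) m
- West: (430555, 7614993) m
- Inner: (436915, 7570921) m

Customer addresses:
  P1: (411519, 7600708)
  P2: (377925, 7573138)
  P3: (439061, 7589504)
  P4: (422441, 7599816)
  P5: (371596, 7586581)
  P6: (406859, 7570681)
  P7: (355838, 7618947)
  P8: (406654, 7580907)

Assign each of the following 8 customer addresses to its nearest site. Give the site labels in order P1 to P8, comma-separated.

West, Central, Inner, West, Central, East, Upper, East

P1 → West (d²=566430521.00)
P2 → Central (d²=492640516.00)
P3 → Inner (d²=349933205.00)
P4 → West (d²=296178325.00)
P5 → Central (d²=241865650.00)
P6 → East (d²=204182249.00)
P7 → Upper (d²=212396132.00)
P8 → East (d²=266306760.00)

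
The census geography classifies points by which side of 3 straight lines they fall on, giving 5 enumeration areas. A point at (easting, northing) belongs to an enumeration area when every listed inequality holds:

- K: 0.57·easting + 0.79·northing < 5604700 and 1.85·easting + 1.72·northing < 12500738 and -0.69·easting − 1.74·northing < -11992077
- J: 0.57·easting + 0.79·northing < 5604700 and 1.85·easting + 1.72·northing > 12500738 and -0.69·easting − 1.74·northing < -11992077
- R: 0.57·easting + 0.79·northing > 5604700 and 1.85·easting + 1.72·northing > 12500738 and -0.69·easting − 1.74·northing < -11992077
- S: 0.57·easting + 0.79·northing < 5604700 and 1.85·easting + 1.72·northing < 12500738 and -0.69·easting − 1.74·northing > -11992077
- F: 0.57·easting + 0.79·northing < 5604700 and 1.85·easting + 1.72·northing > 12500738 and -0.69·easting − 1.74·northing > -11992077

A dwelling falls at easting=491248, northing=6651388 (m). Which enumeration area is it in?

S

0.57·491248 + 0.79·6651388 = 5534607.880, which is < 5604700
1.85·491248 + 1.72·6651388 = 12349196.160, which is < 12500738
-0.69·491248 − 1.74·6651388 = -11912376.240, which is > -11992077
This sign pattern matches S.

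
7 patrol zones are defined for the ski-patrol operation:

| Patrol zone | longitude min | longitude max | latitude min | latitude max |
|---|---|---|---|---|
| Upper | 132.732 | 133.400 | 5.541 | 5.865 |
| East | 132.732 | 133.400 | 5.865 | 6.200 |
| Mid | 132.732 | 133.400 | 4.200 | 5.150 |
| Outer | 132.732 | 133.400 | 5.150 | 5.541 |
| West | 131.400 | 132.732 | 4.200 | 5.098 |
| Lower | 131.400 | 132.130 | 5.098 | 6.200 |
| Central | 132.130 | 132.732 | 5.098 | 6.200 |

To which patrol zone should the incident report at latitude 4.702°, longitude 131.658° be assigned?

The point has longitude = 131.658 and latitude = 4.702.
Only West satisfies 131.400 ≤ longitude ≤ 132.732 and 4.200 ≤ latitude ≤ 5.098.

West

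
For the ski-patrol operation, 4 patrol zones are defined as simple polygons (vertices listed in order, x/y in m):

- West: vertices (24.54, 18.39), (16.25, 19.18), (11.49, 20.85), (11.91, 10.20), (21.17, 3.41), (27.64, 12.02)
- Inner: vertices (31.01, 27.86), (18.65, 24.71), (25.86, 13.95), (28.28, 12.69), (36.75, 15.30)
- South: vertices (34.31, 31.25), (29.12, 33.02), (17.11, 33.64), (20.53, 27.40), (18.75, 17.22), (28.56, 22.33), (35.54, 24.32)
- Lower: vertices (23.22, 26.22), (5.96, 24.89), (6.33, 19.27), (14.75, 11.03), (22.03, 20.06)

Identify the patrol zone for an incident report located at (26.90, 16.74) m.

Inner

Cast a ray rightward from (26.90, 16.74). For each polygon, the edges (by vertex number in listed order) whose endpoints lie on opposite sides of y = 16.74, where each meets that height, and whether that is right or left of the point:
West: 3–4 at x≈11.652 (left), 6–1 at x≈25.343 (left) → 0 crossings.
Inner: 2–3 at x≈23.990 (left), 5–1 at x≈36.092 (right) → 1 crossing.
South: no edge straddles that height → 0 crossings.
Lower: 3–4 at x≈8.915 (left), 4–5 at x≈19.353 (left) → 0 crossings.
Only Inner has an odd count, so the point is inside Inner.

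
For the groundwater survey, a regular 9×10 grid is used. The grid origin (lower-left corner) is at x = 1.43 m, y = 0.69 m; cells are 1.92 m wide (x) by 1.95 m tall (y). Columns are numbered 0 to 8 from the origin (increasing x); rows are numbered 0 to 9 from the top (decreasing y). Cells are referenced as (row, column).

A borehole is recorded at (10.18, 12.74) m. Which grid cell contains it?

Column index: ⌊(10.18 − 1.43) / 1.92⌋ = ⌊4.557⌋ = 4
Row offset from origin: ⌊(12.74 − 0.69) / 1.95⌋ = ⌊6.179⌋ = 6 → row 3 (counted from top)

(3, 4)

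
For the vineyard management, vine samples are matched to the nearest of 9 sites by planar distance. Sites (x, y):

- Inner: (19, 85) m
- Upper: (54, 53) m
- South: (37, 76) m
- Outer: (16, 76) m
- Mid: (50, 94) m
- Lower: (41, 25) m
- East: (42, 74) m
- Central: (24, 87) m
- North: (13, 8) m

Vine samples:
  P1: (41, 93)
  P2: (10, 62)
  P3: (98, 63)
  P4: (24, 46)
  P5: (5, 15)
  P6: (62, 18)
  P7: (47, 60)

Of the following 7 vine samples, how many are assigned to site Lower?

P1 → Mid
P2 → Outer
P3 → Upper
P4 → Lower
P5 → North
P6 → Lower
P7 → Upper
2 of the 7 go to Lower.

2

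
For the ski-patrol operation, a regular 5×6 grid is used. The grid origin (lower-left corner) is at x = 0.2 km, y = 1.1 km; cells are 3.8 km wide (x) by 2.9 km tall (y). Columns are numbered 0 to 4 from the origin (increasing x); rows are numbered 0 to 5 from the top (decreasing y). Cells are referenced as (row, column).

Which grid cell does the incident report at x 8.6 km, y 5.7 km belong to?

Column index: ⌊(8.6 − 0.2) / 3.8⌋ = ⌊2.211⌋ = 2
Row offset from origin: ⌊(5.7 − 1.1) / 2.9⌋ = ⌊1.586⌋ = 1 → row 4 (counted from top)

(4, 2)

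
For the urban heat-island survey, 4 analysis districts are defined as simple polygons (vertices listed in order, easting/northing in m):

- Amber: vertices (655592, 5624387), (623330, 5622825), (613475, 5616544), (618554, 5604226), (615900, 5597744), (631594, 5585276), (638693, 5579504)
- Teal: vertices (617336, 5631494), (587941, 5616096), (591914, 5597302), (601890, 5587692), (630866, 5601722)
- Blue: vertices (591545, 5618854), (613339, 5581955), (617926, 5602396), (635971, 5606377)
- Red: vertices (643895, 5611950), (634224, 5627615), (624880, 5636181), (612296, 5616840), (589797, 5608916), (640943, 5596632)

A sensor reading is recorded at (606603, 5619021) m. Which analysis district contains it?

Cast a ray rightward from (606603, 5619021). For each polygon, the edges (by vertex number in listed order) whose endpoints lie on opposite sides of northing = 5619021, where each meets that height, and whether that is right or left of the point:
Amber: 2–3 at easting≈617361.5 (right), 7–1 at easting≈653571.6 (right) → 2 crossings.
Teal: 1–2 at easting≈593524.9 (left), 5–1 at easting≈623004.4 (right) → 1 crossing.
Blue: no edge straddles that height → 0 crossings.
Red: 1–2 at easting≈639529.6 (right), 3–4 at easting≈613715.0 (right) → 2 crossings.
Only Teal has an odd count, so the point is inside Teal.

Teal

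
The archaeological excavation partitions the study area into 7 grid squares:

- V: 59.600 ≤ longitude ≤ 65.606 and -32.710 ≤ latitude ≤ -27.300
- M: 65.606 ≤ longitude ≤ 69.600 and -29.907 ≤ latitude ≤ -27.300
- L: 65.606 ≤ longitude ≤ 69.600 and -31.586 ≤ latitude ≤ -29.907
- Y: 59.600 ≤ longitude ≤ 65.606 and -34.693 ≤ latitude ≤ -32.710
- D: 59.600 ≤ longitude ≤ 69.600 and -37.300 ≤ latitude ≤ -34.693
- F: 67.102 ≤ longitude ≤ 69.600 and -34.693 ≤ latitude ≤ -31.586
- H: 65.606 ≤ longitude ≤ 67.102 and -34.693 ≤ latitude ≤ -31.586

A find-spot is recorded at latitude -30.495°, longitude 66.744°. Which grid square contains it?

L

The point has longitude = 66.744 and latitude = -30.495.
Only L satisfies 65.606 ≤ longitude ≤ 69.600 and -31.586 ≤ latitude ≤ -29.907.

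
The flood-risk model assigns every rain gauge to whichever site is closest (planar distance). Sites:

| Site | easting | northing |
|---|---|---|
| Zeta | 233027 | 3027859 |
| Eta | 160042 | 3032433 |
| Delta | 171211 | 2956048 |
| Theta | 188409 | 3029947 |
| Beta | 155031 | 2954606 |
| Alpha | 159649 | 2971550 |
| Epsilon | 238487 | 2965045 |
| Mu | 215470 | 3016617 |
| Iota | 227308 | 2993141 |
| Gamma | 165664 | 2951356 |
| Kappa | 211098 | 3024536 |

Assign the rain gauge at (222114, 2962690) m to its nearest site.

Squared distances to each site:
Zeta: 4366092130.000; Eta: 8717019233.000; Delta: 2635231573.000; Theta: 5659531074.000; Beta: 4565479945.000; Alpha: 3980375825.000; Epsilon: 273621154.000; Mu: 2952264065.000; Iota: 954241037.000; Gamma: 3315062056.000; Kappa: 3946279972.000.
Minimum at Epsilon.

Epsilon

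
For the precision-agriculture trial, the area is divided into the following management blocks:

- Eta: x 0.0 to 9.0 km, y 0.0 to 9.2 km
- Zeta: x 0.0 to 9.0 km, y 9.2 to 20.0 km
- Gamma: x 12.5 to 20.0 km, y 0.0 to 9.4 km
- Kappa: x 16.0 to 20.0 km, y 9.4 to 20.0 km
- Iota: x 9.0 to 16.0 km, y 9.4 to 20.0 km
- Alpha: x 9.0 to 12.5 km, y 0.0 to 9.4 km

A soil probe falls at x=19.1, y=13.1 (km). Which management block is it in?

The point has x = 19.1 and y = 13.1.
Only Kappa satisfies 16.0 ≤ x ≤ 20.0 and 9.4 ≤ y ≤ 20.0.

Kappa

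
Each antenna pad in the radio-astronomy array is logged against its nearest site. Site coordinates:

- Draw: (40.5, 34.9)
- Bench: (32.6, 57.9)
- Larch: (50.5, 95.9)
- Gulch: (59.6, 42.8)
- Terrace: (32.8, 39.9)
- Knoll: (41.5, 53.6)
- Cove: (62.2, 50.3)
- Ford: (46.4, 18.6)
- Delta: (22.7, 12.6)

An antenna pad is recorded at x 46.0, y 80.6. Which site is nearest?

Squared distances to each site:
Draw: 2118.740; Bench: 694.850; Larch: 254.340; Gulch: 1613.800; Terrace: 1830.730; Knoll: 749.250; Cove: 1180.530; Ford: 3844.160; Delta: 5166.890.
Minimum at Larch.

Larch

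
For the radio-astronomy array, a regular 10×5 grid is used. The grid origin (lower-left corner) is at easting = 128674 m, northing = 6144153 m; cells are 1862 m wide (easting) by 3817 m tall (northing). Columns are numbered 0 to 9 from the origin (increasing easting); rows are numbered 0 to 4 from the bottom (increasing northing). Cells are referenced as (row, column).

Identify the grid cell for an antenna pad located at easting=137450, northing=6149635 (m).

(1, 4)

Column index: ⌊(137450 − 128674) / 1862⌋ = ⌊4.713⌋ = 4
Row offset from origin: ⌊(6149635 − 6144153) / 3817⌋ = ⌊1.436⌋ = 1 → row 1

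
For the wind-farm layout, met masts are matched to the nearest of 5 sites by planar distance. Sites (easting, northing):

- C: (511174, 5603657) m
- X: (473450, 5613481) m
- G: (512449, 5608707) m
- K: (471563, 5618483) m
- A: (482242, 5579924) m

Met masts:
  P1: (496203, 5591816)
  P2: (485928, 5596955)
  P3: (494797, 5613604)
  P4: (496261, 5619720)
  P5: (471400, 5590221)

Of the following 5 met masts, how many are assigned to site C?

0

P1 → A
P2 → A
P3 → G
P4 → G
P5 → A
0 of the 5 go to C.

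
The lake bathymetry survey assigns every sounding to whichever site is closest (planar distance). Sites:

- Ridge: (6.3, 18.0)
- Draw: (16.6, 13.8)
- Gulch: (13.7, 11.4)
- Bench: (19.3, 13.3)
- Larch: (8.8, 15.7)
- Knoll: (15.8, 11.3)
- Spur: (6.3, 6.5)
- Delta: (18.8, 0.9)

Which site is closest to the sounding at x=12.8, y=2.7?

Squared distances to each site:
Ridge: 276.340; Draw: 137.650; Gulch: 76.500; Bench: 154.610; Larch: 185.000; Knoll: 82.960; Spur: 56.690; Delta: 39.240.
Minimum at Delta.

Delta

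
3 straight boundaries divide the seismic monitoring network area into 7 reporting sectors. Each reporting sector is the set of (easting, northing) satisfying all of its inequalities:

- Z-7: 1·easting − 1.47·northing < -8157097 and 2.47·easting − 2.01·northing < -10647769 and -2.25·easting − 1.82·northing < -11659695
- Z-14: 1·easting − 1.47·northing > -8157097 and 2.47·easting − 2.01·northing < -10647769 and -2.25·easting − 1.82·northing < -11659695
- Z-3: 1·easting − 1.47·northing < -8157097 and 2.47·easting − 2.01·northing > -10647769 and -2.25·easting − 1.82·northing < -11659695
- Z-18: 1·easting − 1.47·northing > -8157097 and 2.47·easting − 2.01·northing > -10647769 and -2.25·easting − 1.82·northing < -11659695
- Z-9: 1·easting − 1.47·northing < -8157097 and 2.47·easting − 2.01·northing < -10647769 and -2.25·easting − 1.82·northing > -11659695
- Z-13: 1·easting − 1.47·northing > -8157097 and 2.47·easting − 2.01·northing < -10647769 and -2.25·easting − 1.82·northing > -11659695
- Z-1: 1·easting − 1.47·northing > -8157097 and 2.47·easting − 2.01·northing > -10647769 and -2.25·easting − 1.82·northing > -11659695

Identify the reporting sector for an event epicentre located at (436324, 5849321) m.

Z-9

1·436324 − 1.47·5849321 = -8162177.870, which is < -8157097
2.47·436324 − 2.01·5849321 = -10679414.930, which is < -10647769
-2.25·436324 − 1.82·5849321 = -11627493.220, which is > -11659695
This sign pattern matches Z-9.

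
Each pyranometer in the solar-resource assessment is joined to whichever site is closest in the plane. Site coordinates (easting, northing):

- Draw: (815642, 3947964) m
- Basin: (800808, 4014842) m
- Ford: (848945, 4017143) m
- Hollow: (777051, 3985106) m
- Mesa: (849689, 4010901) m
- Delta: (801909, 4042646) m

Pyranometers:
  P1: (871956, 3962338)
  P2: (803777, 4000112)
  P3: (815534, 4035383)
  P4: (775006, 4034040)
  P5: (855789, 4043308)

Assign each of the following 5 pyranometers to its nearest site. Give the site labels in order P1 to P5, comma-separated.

P1 → Mesa (d²=2854184258.00)
P2 → Basin (d²=225787861.00)
P3 → Delta (d²=238391794.00)
P4 → Delta (d²=797834645.00)
P5 → Ford (d²=731447561.00)

Mesa, Basin, Delta, Delta, Ford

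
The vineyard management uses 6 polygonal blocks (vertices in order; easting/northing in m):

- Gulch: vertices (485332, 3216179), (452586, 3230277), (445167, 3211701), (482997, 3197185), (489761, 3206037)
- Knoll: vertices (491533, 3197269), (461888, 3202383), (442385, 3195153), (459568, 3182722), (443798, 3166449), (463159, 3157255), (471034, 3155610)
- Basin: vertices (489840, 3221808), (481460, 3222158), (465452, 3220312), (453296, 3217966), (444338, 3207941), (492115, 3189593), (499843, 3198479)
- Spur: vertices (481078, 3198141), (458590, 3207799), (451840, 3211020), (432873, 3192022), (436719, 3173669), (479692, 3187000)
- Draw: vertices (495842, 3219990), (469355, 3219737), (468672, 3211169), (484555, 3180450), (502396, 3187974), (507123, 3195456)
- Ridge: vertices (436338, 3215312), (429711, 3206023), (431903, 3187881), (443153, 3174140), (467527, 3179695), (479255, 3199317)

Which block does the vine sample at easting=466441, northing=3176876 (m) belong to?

Knoll

Cast a ray rightward from (466441, 3176876). For each polygon, the edges (by vertex number in listed order) whose endpoints lie on opposite sides of northing = 3176876, where each meets that height, and whether that is right or left of the point:
Gulch: no edge straddles that height → 0 crossings.
Knoll: 4–5 at easting≈453902.7 (left), 7–1 at easting≈481498.3 (right) → 1 crossing.
Basin: no edge straddles that height → 0 crossings.
Spur: 4–5 at easting≈436047.0 (left), 5–6 at easting≈447056.9 (left) → 0 crossings.
Draw: no edge straddles that height → 0 crossings.
Ridge: 3–4 at easting≈440913.0 (left), 4–5 at easting≈455157.9 (left) → 0 crossings.
Only Knoll has an odd count, so the point is inside Knoll.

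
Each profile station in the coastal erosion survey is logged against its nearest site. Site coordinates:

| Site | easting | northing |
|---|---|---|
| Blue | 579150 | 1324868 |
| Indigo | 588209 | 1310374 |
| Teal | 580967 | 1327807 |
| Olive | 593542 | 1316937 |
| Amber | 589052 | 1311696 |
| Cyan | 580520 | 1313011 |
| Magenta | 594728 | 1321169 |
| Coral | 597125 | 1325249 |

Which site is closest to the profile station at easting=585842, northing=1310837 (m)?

Squared distances to each site:
Blue: 241651825.000; Indigo: 5817058.000; Teal: 311746525.000; Olive: 96500000.000; Amber: 11041981.000; Cyan: 33049960.000; Magenta: 185711220.000; Coral: 335011833.000.
Minimum at Indigo.

Indigo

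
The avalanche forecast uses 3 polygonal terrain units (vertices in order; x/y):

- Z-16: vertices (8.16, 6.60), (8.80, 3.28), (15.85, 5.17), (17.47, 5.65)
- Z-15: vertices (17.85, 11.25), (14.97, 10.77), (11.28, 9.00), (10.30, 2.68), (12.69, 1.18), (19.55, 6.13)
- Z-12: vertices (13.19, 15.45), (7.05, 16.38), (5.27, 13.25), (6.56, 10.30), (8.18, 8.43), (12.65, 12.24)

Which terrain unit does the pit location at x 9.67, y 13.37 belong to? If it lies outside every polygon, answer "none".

Cast a ray rightward from (9.67, 13.37). For each polygon, the edges (by vertex number in listed order) whose endpoints lie on opposite sides of y = 13.37, where each meets that height, and whether that is right or left of the point:
Z-16: no edge straddles that height → 0 crossings.
Z-15: no edge straddles that height → 0 crossings.
Z-12: 2–3 at x≈5.338 (left), 6–1 at x≈12.840 (right) → 1 crossing.
Only Z-12 has an odd count, so the point is inside Z-12.

Z-12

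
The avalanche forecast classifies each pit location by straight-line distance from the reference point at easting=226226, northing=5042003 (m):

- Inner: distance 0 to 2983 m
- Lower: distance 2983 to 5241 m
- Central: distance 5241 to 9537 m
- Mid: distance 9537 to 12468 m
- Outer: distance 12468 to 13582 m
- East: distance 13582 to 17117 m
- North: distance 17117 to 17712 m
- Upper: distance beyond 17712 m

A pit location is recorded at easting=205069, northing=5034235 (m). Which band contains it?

Distance = √((205069−226226)² + (5034235−5042003)²) = √(447618649.000 + 60341824.000) = 22537.978 m.
17712 ≤ 22537.978 < ∞ → Upper.

Upper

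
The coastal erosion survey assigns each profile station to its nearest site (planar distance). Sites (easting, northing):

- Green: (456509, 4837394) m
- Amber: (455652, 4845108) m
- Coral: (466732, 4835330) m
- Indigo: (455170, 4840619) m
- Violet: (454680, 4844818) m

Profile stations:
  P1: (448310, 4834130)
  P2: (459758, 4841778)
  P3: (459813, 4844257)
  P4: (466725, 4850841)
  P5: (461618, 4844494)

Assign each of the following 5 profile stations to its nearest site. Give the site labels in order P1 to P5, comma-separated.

P1 → Green (d²=77877297.00)
P2 → Indigo (d²=22393025.00)
P3 → Amber (d²=18038122.00)
P4 → Amber (d²=155478618.00)
P5 → Amber (d²=35970152.00)

Green, Indigo, Amber, Amber, Amber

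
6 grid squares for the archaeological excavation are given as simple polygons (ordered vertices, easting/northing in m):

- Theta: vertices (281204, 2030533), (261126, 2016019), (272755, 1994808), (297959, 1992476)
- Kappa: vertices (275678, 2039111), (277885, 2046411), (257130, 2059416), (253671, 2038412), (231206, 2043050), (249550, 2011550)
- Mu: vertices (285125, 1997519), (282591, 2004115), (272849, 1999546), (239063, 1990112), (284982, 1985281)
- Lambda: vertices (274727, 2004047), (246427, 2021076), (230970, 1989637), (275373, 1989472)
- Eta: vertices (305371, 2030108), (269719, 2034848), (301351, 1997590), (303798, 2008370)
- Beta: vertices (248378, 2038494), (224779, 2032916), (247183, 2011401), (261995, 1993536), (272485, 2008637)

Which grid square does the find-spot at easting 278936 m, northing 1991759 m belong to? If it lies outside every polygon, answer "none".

Mu

Cast a ray rightward from (278936, 1991759). For each polygon, the edges (by vertex number in listed order) whose endpoints lie on opposite sides of northing = 1991759, where each meets that height, and whether that is right or left of the point:
Theta: no edge straddles that height → 0 crossings.
Kappa: no edge straddles that height → 0 crossings.
Mu: 3–4 at easting≈244961.4 (left), 5–1 at easting≈285057.7 (right) → 1 crossing.
Lambda: 2–3 at easting≈232013.3 (left), 4–1 at easting≈275271.6 (left) → 0 crossings.
Eta: no edge straddles that height → 0 crossings.
Beta: no edge straddles that height → 0 crossings.
Only Mu has an odd count, so the point is inside Mu.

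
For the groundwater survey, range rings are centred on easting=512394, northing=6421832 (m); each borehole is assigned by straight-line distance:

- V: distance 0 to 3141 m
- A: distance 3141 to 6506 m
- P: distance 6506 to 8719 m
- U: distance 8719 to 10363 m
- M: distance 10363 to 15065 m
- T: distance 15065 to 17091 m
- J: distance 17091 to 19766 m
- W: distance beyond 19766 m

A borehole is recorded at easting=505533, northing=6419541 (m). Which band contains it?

Distance = √((505533−512394)² + (6419541−6421832)²) = √(47073321.000 + 5248681.000) = 7233.395 m.
6506 ≤ 7233.395 < 8719 → P.

P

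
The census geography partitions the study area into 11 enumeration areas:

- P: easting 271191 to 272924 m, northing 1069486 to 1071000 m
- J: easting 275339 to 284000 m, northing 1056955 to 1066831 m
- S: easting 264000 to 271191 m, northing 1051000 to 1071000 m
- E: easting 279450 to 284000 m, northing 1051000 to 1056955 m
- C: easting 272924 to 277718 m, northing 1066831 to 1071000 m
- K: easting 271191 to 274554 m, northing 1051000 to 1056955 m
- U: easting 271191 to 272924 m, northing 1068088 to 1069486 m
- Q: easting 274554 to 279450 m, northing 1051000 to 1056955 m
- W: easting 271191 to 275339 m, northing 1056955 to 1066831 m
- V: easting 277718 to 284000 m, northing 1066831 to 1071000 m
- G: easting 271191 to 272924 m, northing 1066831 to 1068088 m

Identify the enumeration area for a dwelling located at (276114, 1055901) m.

Q

The point has easting = 276114 and northing = 1055901.
Only Q satisfies 274554 ≤ easting ≤ 279450 and 1051000 ≤ northing ≤ 1056955.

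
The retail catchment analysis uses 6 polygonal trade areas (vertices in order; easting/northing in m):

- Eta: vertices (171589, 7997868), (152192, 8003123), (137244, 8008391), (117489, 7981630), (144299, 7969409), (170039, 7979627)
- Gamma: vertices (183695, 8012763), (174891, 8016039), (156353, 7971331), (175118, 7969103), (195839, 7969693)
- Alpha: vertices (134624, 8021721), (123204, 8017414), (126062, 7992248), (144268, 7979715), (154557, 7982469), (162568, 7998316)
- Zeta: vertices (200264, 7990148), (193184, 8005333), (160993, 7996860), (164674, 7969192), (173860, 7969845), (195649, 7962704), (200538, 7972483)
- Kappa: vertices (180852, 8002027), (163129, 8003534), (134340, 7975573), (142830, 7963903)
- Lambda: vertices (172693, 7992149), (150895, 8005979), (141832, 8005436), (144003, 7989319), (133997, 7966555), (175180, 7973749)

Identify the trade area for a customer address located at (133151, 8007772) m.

Alpha

Cast a ray rightward from (133151, 8007772). For each polygon, the edges (by vertex number in listed order) whose endpoints lie on opposite sides of northing = 8007772, where each meets that height, and whether that is right or left of the point:
Eta: 2–3 at easting≈139000.4 (right), 3–4 at easting≈136787.1 (right) → 2 crossings.
Gamma: 2–3 at easting≈171463.1 (right), 5–1 at easting≈185102.3 (right) → 2 crossings.
Alpha: 2–3 at easting≈124299.0 (left), 6–1 at easting≈151278.2 (right) → 1 crossing.
Zeta: no edge straddles that height → 0 crossings.
Kappa: no edge straddles that height → 0 crossings.
Lambda: no edge straddles that height → 0 crossings.
Only Alpha has an odd count, so the point is inside Alpha.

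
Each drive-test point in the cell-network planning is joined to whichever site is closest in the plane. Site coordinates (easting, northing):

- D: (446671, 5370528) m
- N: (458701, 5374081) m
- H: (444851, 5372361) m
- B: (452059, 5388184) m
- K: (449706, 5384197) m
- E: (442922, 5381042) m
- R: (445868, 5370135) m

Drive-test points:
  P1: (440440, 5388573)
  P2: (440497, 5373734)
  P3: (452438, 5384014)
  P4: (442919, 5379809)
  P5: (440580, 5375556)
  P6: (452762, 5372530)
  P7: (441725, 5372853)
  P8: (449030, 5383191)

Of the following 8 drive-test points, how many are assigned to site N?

P1 → E
P2 → H
P3 → K
P4 → E
P5 → H
P6 → N
P7 → H
P8 → K
1 of the 8 goes to N.

1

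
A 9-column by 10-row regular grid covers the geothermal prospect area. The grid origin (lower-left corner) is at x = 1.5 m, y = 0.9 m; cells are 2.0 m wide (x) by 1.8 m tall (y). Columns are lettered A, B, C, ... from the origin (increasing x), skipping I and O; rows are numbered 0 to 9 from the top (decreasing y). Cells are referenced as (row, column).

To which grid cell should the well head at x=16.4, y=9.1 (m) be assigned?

(5, H)

Column index: ⌊(16.4 − 1.5) / 2.0⌋ = ⌊7.450⌋ = 7 → column H
Row offset from origin: ⌊(9.1 − 0.9) / 1.8⌋ = ⌊4.556⌋ = 4 → row 5 (counted from top)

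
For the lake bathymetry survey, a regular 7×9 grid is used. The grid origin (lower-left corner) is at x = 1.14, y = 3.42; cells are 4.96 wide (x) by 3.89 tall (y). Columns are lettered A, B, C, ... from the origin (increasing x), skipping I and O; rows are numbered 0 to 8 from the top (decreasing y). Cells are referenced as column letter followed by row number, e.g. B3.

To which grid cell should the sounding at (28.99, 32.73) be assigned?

Column index: ⌊(28.99 − 1.14) / 4.96⌋ = ⌊5.615⌋ = 5 → column F
Row offset from origin: ⌊(32.73 − 3.42) / 3.89⌋ = ⌊7.535⌋ = 7 → row 1 (counted from top)

F1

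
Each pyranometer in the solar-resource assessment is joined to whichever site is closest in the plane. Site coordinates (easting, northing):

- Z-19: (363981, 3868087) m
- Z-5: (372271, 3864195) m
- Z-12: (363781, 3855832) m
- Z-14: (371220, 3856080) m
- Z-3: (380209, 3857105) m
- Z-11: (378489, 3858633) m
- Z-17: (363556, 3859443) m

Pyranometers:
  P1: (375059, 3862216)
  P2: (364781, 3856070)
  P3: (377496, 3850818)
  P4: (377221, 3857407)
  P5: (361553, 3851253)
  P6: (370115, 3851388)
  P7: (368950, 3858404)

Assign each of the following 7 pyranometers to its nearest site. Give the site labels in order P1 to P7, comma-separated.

P1 → Z-5 (d²=11689385.00)
P2 → Z-12 (d²=1056644.00)
P3 → Z-3 (d²=46886738.00)
P4 → Z-11 (d²=3110900.00)
P5 → Z-12 (d²=25931225.00)
P6 → Z-14 (d²=23235889.00)
P7 → Z-14 (d²=10553876.00)

Z-5, Z-12, Z-3, Z-11, Z-12, Z-14, Z-14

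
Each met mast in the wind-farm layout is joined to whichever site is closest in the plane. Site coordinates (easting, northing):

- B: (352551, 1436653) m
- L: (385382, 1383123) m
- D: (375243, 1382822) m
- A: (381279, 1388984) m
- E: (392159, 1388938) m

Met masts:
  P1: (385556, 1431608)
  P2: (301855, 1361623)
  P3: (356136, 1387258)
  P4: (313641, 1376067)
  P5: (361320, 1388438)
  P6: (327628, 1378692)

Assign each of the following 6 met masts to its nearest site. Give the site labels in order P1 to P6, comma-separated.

P1 → B (d²=1114782050.00)
P2 → D (d²=5835196145.00)
P3 → D (d²=384755545.00)
P4 → D (d²=3840436429.00)
P5 → D (d²=225389385.00)
P6 → D (d²=2284245125.00)

B, D, D, D, D, D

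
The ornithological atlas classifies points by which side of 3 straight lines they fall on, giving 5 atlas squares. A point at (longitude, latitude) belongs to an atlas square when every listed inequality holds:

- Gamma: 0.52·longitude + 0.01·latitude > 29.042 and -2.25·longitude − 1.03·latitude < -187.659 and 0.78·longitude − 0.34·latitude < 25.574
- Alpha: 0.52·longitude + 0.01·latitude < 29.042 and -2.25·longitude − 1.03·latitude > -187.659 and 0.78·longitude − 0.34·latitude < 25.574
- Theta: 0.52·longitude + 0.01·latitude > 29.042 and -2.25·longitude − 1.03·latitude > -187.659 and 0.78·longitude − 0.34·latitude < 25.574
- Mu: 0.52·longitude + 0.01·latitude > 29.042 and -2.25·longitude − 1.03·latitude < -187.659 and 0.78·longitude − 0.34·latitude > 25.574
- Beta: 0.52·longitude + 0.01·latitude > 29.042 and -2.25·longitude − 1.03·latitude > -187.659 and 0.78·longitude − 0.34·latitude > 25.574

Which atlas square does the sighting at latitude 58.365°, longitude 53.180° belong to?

Alpha

0.52·53.180 + 0.01·58.365 = 28.237, which is < 29.042
-2.25·53.180 − 1.03·58.365 = -179.771, which is > -187.659
0.78·53.180 − 0.34·58.365 = 21.636, which is < 25.574
This sign pattern matches Alpha.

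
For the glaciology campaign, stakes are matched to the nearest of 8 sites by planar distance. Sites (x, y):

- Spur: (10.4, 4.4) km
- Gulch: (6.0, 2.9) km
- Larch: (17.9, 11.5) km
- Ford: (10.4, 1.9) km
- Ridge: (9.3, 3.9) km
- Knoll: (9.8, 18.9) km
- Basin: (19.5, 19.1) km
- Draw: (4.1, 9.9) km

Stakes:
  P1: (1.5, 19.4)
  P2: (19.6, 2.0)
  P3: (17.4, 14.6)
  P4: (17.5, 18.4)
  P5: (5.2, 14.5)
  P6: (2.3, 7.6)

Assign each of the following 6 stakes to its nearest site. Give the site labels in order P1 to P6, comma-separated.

Knoll, Ford, Larch, Basin, Draw, Draw

P1 → Knoll (d²=69.14)
P2 → Ford (d²=84.65)
P3 → Larch (d²=9.86)
P4 → Basin (d²=4.49)
P5 → Draw (d²=22.37)
P6 → Draw (d²=8.53)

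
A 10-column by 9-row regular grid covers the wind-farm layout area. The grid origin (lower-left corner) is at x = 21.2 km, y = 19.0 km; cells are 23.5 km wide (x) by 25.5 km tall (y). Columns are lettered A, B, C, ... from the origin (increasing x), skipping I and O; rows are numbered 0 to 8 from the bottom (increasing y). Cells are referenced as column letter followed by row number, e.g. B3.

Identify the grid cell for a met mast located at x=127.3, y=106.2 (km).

Column index: ⌊(127.3 − 21.2) / 23.5⌋ = ⌊4.515⌋ = 4 → column E
Row offset from origin: ⌊(106.2 − 19.0) / 25.5⌋ = ⌊3.420⌋ = 3 → row 3

E3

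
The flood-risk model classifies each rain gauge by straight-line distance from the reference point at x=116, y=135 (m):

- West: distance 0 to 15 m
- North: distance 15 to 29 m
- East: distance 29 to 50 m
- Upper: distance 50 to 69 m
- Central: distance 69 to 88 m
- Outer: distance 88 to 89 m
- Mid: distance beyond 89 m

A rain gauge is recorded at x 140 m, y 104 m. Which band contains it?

Distance = √((140−116)² + (104−135)²) = √(576.000 + 961.000) = 39.205 m.
29 ≤ 39.205 < 50 → East.

East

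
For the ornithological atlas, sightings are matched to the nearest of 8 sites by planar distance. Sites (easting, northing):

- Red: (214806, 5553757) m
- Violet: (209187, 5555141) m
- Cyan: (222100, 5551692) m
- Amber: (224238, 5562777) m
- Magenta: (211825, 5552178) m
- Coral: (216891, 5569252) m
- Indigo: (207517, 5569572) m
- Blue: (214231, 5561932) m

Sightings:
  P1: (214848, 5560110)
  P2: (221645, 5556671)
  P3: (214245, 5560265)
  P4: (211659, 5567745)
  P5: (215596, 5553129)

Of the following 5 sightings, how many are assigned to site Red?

P1 → Blue
P2 → Cyan
P3 → Blue
P4 → Indigo
P5 → Red
1 of the 5 goes to Red.

1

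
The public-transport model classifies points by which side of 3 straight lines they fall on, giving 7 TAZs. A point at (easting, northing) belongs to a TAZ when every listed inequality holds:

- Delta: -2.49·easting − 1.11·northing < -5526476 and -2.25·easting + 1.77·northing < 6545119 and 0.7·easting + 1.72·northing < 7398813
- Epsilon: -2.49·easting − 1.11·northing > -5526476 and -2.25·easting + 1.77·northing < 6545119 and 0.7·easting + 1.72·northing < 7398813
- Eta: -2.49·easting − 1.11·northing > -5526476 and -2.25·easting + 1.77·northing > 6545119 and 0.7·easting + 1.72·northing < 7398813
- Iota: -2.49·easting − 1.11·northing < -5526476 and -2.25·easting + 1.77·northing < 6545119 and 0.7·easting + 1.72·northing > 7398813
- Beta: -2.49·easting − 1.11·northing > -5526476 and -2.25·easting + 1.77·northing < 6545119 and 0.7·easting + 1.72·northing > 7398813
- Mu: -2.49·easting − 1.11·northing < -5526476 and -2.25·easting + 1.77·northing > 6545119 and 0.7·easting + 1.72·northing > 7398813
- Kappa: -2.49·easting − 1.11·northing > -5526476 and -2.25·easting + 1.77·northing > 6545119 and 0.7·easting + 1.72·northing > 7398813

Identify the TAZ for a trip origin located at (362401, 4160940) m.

Kappa

-2.49·362401 − 1.11·4160940 = -5521021.890, which is > -5526476
-2.25·362401 + 1.77·4160940 = 6549461.550, which is > 6545119
0.7·362401 + 1.72·4160940 = 7410497.500, which is > 7398813
This sign pattern matches Kappa.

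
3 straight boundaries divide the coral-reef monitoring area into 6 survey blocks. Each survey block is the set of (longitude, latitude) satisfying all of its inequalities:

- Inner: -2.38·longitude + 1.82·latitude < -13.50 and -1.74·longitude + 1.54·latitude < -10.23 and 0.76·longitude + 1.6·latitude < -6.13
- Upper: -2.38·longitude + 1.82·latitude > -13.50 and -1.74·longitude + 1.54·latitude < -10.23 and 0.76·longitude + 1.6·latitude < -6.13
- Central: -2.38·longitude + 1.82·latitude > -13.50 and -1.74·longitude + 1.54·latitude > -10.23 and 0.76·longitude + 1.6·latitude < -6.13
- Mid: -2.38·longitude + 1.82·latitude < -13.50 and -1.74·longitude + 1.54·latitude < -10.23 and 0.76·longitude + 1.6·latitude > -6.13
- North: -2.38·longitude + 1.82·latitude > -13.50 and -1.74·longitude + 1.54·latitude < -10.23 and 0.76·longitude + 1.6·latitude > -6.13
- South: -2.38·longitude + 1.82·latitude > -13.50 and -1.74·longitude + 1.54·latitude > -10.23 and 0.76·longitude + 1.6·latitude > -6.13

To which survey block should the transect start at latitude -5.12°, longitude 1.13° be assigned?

-2.38·1.13 + 1.82·-5.12 = -12.008, which is > -13.50
-1.74·1.13 + 1.54·-5.12 = -9.851, which is > -10.23
0.76·1.13 + 1.6·-5.12 = -7.333, which is < -6.13
This sign pattern matches Central.

Central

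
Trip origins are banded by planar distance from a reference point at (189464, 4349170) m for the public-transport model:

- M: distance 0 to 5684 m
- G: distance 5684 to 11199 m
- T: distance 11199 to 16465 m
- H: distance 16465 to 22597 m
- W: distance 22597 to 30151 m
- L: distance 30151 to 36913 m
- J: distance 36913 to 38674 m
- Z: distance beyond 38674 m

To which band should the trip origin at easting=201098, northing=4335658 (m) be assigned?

H

Distance = √((201098−189464)² + (4335658−4349170)²) = √(135349956.000 + 182574144.000) = 17830.426 m.
16465 ≤ 17830.426 < 22597 → H.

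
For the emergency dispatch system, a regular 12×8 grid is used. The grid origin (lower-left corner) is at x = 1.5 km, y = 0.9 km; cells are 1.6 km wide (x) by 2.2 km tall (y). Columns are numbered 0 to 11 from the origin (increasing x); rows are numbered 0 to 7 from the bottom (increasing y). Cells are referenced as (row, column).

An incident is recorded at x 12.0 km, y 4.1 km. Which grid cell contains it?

Column index: ⌊(12.0 − 1.5) / 1.6⌋ = ⌊6.562⌋ = 6
Row offset from origin: ⌊(4.1 − 0.9) / 2.2⌋ = ⌊1.455⌋ = 1 → row 1

(1, 6)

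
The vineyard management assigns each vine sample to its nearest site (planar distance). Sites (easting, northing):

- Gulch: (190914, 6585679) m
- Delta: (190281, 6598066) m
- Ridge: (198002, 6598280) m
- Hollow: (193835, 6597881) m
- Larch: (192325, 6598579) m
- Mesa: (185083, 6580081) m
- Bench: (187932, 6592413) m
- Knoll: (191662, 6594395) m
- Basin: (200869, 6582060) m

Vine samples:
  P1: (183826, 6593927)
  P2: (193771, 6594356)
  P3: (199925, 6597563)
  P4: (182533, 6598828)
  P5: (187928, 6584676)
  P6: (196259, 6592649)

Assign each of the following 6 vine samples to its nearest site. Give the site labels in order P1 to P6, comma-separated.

Bench, Knoll, Ridge, Delta, Gulch, Knoll

P1 → Bench (d²=19151432.00)
P2 → Knoll (d²=4449402.00)
P3 → Ridge (d²=4212018.00)
P4 → Delta (d²=60612148.00)
P5 → Gulch (d²=9922205.00)
P6 → Knoll (d²=24180925.00)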